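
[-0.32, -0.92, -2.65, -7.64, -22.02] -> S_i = -0.32*2.88^i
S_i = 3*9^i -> [3, 27, 243, 2187, 19683]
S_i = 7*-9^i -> [7, -63, 567, -5103, 45927]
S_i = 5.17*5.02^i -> [5.17, 25.95, 130.29, 654.04, 3283.26]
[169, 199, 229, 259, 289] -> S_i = 169 + 30*i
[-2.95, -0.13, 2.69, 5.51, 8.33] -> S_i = -2.95 + 2.82*i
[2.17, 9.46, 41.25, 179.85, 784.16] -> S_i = 2.17*4.36^i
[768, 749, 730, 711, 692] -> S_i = 768 + -19*i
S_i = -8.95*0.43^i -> [-8.95, -3.85, -1.65, -0.71, -0.31]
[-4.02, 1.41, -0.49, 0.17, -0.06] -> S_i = -4.02*(-0.35)^i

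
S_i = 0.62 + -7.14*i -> [0.62, -6.52, -13.66, -20.8, -27.94]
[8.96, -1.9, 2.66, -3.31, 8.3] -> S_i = Random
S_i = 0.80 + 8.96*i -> [0.8, 9.76, 18.72, 27.68, 36.64]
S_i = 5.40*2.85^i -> [5.4, 15.39, 43.86, 125.01, 356.27]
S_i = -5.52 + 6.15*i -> [-5.52, 0.63, 6.78, 12.93, 19.08]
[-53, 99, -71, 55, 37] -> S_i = Random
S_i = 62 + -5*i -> [62, 57, 52, 47, 42]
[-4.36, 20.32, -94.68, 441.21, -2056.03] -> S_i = -4.36*(-4.66)^i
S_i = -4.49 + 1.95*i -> [-4.49, -2.54, -0.59, 1.36, 3.31]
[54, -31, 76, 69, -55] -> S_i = Random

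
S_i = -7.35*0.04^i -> [-7.35, -0.29, -0.01, -0.0, -0.0]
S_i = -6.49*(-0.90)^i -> [-6.49, 5.84, -5.26, 4.73, -4.26]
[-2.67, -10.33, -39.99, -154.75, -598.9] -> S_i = -2.67*3.87^i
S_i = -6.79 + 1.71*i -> [-6.79, -5.08, -3.37, -1.66, 0.05]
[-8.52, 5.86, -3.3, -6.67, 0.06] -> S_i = Random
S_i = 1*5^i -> [1, 5, 25, 125, 625]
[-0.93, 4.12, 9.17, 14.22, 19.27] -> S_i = -0.93 + 5.05*i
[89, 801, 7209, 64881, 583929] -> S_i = 89*9^i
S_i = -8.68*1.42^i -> [-8.68, -12.33, -17.5, -24.85, -35.29]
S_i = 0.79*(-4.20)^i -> [0.79, -3.32, 13.94, -58.53, 245.82]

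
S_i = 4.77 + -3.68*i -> [4.77, 1.09, -2.59, -6.27, -9.95]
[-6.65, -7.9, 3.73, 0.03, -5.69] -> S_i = Random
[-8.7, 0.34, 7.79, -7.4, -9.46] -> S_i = Random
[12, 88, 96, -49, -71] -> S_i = Random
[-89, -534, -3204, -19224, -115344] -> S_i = -89*6^i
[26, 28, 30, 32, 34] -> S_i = 26 + 2*i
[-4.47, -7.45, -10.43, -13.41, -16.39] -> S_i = -4.47 + -2.98*i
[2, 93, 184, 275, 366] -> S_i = 2 + 91*i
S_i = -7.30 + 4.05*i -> [-7.3, -3.25, 0.8, 4.85, 8.9]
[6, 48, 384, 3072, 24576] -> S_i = 6*8^i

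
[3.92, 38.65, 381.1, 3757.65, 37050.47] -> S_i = 3.92*9.86^i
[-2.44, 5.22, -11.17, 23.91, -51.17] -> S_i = -2.44*(-2.14)^i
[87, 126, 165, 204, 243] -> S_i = 87 + 39*i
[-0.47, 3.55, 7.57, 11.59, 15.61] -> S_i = -0.47 + 4.02*i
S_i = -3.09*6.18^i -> [-3.09, -19.1, -118.01, -729.33, -4507.26]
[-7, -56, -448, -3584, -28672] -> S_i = -7*8^i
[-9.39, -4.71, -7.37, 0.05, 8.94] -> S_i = Random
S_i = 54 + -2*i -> [54, 52, 50, 48, 46]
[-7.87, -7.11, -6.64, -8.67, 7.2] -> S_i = Random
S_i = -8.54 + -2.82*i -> [-8.54, -11.36, -14.18, -17.0, -19.82]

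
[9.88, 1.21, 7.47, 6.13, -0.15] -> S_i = Random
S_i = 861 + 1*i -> [861, 862, 863, 864, 865]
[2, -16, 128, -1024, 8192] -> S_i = 2*-8^i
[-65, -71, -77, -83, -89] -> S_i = -65 + -6*i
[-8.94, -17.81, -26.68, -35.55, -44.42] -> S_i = -8.94 + -8.87*i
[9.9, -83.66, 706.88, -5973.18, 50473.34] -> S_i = 9.90*(-8.45)^i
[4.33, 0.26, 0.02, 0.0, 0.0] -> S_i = 4.33*0.06^i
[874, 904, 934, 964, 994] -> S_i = 874 + 30*i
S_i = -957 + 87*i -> [-957, -870, -783, -696, -609]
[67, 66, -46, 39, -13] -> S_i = Random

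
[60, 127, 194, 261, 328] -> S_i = 60 + 67*i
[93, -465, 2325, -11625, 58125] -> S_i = 93*-5^i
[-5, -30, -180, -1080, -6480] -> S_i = -5*6^i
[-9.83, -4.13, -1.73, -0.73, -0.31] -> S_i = -9.83*0.42^i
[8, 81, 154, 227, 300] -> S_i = 8 + 73*i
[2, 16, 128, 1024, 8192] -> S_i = 2*8^i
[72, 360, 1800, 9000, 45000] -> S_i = 72*5^i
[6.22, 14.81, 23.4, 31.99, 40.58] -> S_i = 6.22 + 8.59*i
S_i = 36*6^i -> [36, 216, 1296, 7776, 46656]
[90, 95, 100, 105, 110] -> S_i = 90 + 5*i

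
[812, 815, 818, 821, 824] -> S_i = 812 + 3*i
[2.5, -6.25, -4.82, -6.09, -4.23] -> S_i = Random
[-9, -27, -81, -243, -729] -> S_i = -9*3^i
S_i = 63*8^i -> [63, 504, 4032, 32256, 258048]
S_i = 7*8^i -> [7, 56, 448, 3584, 28672]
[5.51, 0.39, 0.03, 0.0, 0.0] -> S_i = 5.51*0.07^i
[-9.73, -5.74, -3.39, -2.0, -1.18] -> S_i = -9.73*0.59^i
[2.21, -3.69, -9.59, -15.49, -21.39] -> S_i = 2.21 + -5.90*i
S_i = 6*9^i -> [6, 54, 486, 4374, 39366]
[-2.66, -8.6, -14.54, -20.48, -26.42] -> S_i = -2.66 + -5.94*i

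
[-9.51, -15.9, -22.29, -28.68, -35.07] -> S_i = -9.51 + -6.39*i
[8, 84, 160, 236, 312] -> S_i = 8 + 76*i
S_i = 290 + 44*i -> [290, 334, 378, 422, 466]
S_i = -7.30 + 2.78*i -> [-7.3, -4.52, -1.74, 1.04, 3.82]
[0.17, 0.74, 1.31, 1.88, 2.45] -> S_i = 0.17 + 0.57*i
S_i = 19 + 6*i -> [19, 25, 31, 37, 43]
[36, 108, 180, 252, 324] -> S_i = 36 + 72*i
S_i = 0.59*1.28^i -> [0.59, 0.76, 0.97, 1.24, 1.58]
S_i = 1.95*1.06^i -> [1.95, 2.07, 2.19, 2.32, 2.46]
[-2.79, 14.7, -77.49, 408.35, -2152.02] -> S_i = -2.79*(-5.27)^i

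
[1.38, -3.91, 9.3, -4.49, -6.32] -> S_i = Random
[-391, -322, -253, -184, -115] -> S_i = -391 + 69*i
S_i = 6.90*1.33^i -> [6.9, 9.18, 12.21, 16.23, 21.59]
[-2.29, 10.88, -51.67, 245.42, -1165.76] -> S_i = -2.29*(-4.75)^i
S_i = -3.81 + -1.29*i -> [-3.81, -5.1, -6.39, -7.68, -8.97]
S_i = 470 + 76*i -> [470, 546, 622, 698, 774]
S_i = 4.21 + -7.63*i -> [4.21, -3.42, -11.05, -18.68, -26.31]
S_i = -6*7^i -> [-6, -42, -294, -2058, -14406]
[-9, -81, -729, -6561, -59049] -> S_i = -9*9^i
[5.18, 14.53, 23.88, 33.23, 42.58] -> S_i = 5.18 + 9.35*i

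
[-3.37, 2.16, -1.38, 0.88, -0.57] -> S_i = -3.37*(-0.64)^i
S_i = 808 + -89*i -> [808, 719, 630, 541, 452]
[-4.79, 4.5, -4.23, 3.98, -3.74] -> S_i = -4.79*(-0.94)^i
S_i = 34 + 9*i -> [34, 43, 52, 61, 70]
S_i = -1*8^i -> [-1, -8, -64, -512, -4096]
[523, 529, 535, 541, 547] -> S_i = 523 + 6*i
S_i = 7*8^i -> [7, 56, 448, 3584, 28672]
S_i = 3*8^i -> [3, 24, 192, 1536, 12288]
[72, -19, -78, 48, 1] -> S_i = Random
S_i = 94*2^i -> [94, 188, 376, 752, 1504]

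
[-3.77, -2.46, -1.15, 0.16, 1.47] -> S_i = -3.77 + 1.31*i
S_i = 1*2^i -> [1, 2, 4, 8, 16]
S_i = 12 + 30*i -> [12, 42, 72, 102, 132]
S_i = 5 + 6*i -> [5, 11, 17, 23, 29]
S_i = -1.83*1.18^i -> [-1.83, -2.16, -2.55, -3.01, -3.55]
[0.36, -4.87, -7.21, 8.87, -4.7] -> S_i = Random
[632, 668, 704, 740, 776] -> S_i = 632 + 36*i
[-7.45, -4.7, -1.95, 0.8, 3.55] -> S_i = -7.45 + 2.75*i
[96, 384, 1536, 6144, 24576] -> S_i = 96*4^i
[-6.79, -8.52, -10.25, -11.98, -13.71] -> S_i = -6.79 + -1.73*i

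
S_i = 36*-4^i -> [36, -144, 576, -2304, 9216]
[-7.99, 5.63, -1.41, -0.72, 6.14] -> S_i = Random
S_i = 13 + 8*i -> [13, 21, 29, 37, 45]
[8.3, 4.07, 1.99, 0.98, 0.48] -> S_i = 8.30*0.49^i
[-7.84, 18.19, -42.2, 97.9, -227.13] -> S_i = -7.84*(-2.32)^i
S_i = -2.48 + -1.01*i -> [-2.48, -3.49, -4.5, -5.51, -6.52]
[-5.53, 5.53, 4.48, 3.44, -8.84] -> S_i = Random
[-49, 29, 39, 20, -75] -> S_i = Random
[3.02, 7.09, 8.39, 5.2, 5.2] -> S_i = Random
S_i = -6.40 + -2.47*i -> [-6.4, -8.87, -11.34, -13.81, -16.28]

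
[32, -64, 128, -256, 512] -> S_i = 32*-2^i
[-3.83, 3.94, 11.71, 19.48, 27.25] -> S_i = -3.83 + 7.77*i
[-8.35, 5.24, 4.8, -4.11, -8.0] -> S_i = Random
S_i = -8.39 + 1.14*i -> [-8.39, -7.25, -6.11, -4.97, -3.83]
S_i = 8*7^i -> [8, 56, 392, 2744, 19208]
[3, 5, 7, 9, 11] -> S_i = 3 + 2*i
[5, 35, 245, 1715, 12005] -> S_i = 5*7^i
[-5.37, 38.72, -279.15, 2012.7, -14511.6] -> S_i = -5.37*(-7.21)^i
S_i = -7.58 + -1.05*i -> [-7.58, -8.63, -9.68, -10.73, -11.78]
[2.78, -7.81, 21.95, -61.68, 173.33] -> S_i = 2.78*(-2.81)^i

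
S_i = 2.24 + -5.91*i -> [2.24, -3.67, -9.58, -15.49, -21.4]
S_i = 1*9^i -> [1, 9, 81, 729, 6561]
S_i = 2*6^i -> [2, 12, 72, 432, 2592]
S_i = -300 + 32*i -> [-300, -268, -236, -204, -172]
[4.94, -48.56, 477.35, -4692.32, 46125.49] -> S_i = 4.94*(-9.83)^i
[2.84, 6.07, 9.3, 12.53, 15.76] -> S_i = 2.84 + 3.23*i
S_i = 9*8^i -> [9, 72, 576, 4608, 36864]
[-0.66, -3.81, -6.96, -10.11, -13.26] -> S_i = -0.66 + -3.15*i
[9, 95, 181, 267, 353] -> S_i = 9 + 86*i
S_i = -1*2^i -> [-1, -2, -4, -8, -16]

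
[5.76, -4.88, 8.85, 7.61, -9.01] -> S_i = Random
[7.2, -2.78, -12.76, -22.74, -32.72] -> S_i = 7.20 + -9.98*i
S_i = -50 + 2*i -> [-50, -48, -46, -44, -42]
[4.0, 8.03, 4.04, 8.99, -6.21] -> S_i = Random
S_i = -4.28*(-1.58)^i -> [-4.28, 6.76, -10.68, 16.88, -26.67]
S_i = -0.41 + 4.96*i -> [-0.41, 4.55, 9.51, 14.47, 19.43]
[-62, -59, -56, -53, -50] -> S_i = -62 + 3*i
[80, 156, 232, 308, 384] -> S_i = 80 + 76*i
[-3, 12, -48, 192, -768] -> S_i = -3*-4^i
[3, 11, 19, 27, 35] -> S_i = 3 + 8*i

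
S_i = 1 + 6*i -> [1, 7, 13, 19, 25]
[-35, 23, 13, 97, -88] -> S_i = Random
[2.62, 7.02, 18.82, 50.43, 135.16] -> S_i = 2.62*2.68^i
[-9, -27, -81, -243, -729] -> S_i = -9*3^i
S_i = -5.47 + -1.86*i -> [-5.47, -7.33, -9.19, -11.05, -12.91]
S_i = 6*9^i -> [6, 54, 486, 4374, 39366]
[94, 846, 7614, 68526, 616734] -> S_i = 94*9^i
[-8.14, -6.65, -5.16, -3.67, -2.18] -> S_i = -8.14 + 1.49*i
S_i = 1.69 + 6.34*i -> [1.69, 8.03, 14.37, 20.71, 27.05]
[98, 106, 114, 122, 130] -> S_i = 98 + 8*i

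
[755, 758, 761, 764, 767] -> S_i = 755 + 3*i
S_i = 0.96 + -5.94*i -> [0.96, -4.98, -10.92, -16.86, -22.8]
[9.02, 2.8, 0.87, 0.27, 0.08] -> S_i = 9.02*0.31^i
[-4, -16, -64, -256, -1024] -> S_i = -4*4^i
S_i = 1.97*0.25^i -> [1.97, 0.49, 0.12, 0.03, 0.01]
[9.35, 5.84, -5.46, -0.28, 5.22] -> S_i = Random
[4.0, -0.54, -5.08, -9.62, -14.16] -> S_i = 4.00 + -4.54*i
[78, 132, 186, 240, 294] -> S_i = 78 + 54*i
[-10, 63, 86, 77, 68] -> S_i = Random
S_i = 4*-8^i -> [4, -32, 256, -2048, 16384]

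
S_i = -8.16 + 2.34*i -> [-8.16, -5.82, -3.48, -1.14, 1.2]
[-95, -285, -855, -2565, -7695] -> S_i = -95*3^i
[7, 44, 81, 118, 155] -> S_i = 7 + 37*i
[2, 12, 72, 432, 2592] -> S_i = 2*6^i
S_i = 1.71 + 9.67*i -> [1.71, 11.38, 21.05, 30.72, 40.39]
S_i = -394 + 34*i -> [-394, -360, -326, -292, -258]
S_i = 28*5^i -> [28, 140, 700, 3500, 17500]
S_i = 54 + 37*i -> [54, 91, 128, 165, 202]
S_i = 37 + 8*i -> [37, 45, 53, 61, 69]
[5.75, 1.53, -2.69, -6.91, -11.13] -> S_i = 5.75 + -4.22*i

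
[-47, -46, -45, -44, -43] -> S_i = -47 + 1*i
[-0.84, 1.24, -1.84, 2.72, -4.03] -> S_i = -0.84*(-1.48)^i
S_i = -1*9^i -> [-1, -9, -81, -729, -6561]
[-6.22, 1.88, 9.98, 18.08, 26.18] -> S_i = -6.22 + 8.10*i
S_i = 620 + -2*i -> [620, 618, 616, 614, 612]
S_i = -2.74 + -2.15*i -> [-2.74, -4.89, -7.04, -9.19, -11.34]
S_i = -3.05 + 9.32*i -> [-3.05, 6.27, 15.59, 24.91, 34.23]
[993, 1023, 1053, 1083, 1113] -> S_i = 993 + 30*i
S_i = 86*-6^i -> [86, -516, 3096, -18576, 111456]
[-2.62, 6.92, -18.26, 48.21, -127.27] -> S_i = -2.62*(-2.64)^i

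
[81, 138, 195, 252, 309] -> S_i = 81 + 57*i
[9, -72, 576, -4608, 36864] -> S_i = 9*-8^i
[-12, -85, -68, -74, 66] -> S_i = Random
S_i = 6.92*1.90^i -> [6.92, 13.15, 24.98, 47.46, 90.18]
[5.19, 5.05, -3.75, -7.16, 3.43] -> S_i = Random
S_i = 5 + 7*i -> [5, 12, 19, 26, 33]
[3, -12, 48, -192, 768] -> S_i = 3*-4^i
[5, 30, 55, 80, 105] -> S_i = 5 + 25*i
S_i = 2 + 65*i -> [2, 67, 132, 197, 262]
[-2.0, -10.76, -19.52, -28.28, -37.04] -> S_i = -2.00 + -8.76*i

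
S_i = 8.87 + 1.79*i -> [8.87, 10.66, 12.45, 14.24, 16.03]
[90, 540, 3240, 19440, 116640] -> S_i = 90*6^i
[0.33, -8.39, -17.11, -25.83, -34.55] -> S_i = 0.33 + -8.72*i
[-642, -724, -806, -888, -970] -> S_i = -642 + -82*i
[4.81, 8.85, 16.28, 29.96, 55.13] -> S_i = 4.81*1.84^i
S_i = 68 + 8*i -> [68, 76, 84, 92, 100]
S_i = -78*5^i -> [-78, -390, -1950, -9750, -48750]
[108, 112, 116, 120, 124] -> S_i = 108 + 4*i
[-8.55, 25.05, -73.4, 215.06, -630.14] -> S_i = -8.55*(-2.93)^i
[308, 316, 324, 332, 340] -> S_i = 308 + 8*i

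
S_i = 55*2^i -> [55, 110, 220, 440, 880]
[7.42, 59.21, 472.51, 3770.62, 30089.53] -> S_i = 7.42*7.98^i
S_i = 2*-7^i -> [2, -14, 98, -686, 4802]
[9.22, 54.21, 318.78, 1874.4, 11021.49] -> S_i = 9.22*5.88^i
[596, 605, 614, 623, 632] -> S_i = 596 + 9*i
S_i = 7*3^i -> [7, 21, 63, 189, 567]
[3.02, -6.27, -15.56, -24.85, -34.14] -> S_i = 3.02 + -9.29*i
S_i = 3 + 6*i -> [3, 9, 15, 21, 27]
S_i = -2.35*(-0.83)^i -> [-2.35, 1.95, -1.62, 1.34, -1.12]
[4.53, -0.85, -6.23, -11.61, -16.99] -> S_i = 4.53 + -5.38*i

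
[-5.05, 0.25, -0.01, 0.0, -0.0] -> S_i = -5.05*(-0.05)^i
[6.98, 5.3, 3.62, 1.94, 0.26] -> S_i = 6.98 + -1.68*i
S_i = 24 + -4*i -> [24, 20, 16, 12, 8]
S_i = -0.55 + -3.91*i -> [-0.55, -4.46, -8.37, -12.28, -16.19]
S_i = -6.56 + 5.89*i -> [-6.56, -0.67, 5.22, 11.11, 17.0]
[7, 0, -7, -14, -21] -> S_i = 7 + -7*i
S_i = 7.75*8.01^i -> [7.75, 62.08, 497.24, 3982.9, 31903.02]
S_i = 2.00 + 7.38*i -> [2.0, 9.38, 16.76, 24.14, 31.52]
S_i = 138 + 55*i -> [138, 193, 248, 303, 358]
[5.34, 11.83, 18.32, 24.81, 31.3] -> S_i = 5.34 + 6.49*i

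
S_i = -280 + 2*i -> [-280, -278, -276, -274, -272]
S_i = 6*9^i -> [6, 54, 486, 4374, 39366]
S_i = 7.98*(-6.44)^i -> [7.98, -51.39, 330.96, -2131.38, 13726.07]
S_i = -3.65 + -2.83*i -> [-3.65, -6.48, -9.31, -12.14, -14.97]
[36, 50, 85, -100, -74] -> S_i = Random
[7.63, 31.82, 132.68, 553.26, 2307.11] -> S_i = 7.63*4.17^i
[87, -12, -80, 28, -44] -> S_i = Random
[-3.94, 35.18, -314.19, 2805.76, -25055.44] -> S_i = -3.94*(-8.93)^i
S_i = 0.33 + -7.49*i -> [0.33, -7.16, -14.65, -22.14, -29.63]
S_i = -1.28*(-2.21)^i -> [-1.28, 2.83, -6.25, 13.82, -30.53]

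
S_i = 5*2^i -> [5, 10, 20, 40, 80]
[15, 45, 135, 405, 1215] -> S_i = 15*3^i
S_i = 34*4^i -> [34, 136, 544, 2176, 8704]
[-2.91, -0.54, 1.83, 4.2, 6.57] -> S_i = -2.91 + 2.37*i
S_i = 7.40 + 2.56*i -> [7.4, 9.96, 12.52, 15.08, 17.64]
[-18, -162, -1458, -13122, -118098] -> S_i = -18*9^i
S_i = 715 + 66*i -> [715, 781, 847, 913, 979]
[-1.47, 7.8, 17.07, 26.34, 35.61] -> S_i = -1.47 + 9.27*i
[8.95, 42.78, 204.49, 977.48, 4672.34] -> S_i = 8.95*4.78^i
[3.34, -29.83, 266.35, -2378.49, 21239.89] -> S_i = 3.34*(-8.93)^i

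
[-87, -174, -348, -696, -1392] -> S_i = -87*2^i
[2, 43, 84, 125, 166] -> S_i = 2 + 41*i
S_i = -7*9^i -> [-7, -63, -567, -5103, -45927]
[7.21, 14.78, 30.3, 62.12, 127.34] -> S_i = 7.21*2.05^i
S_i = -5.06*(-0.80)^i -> [-5.06, 4.05, -3.24, 2.59, -2.07]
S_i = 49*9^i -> [49, 441, 3969, 35721, 321489]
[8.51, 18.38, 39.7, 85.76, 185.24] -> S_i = 8.51*2.16^i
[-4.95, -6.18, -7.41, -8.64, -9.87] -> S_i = -4.95 + -1.23*i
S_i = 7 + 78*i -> [7, 85, 163, 241, 319]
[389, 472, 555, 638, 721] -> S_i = 389 + 83*i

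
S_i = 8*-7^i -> [8, -56, 392, -2744, 19208]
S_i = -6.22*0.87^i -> [-6.22, -5.41, -4.71, -4.1, -3.56]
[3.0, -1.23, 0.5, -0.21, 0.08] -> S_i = 3.00*(-0.41)^i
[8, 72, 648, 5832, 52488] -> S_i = 8*9^i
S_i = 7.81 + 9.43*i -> [7.81, 17.24, 26.67, 36.1, 45.53]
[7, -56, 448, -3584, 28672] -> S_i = 7*-8^i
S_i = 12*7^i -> [12, 84, 588, 4116, 28812]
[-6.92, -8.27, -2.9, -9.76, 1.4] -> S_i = Random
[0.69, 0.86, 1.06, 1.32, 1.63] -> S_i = 0.69*1.24^i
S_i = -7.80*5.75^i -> [-7.8, -44.85, -257.89, -1482.85, -8526.41]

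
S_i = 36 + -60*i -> [36, -24, -84, -144, -204]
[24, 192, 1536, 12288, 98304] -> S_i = 24*8^i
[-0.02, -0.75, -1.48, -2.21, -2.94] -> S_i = -0.02 + -0.73*i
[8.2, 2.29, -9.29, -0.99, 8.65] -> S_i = Random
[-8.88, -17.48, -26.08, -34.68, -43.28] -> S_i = -8.88 + -8.60*i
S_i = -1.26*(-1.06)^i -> [-1.26, 1.34, -1.42, 1.5, -1.59]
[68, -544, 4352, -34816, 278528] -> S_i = 68*-8^i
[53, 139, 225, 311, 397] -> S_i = 53 + 86*i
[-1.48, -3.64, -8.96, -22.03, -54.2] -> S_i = -1.48*2.46^i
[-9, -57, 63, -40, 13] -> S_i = Random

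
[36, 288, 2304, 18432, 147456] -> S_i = 36*8^i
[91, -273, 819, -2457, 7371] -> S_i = 91*-3^i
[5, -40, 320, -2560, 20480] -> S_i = 5*-8^i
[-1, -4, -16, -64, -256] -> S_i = -1*4^i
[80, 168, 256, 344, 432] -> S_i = 80 + 88*i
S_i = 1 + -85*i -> [1, -84, -169, -254, -339]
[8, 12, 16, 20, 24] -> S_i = 8 + 4*i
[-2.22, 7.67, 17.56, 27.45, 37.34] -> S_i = -2.22 + 9.89*i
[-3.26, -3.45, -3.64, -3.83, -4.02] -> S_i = -3.26 + -0.19*i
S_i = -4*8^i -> [-4, -32, -256, -2048, -16384]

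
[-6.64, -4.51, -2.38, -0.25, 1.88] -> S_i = -6.64 + 2.13*i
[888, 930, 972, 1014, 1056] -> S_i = 888 + 42*i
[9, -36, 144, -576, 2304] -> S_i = 9*-4^i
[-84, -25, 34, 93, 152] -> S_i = -84 + 59*i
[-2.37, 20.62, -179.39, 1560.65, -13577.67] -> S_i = -2.37*(-8.70)^i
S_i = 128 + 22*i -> [128, 150, 172, 194, 216]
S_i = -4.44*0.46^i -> [-4.44, -2.04, -0.94, -0.43, -0.2]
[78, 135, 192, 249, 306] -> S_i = 78 + 57*i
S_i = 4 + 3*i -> [4, 7, 10, 13, 16]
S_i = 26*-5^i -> [26, -130, 650, -3250, 16250]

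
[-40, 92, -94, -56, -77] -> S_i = Random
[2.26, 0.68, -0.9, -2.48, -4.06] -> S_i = 2.26 + -1.58*i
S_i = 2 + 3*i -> [2, 5, 8, 11, 14]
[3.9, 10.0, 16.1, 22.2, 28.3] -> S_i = 3.90 + 6.10*i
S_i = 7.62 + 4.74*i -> [7.62, 12.36, 17.1, 21.84, 26.58]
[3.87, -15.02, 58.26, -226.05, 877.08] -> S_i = 3.87*(-3.88)^i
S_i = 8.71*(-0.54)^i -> [8.71, -4.7, 2.54, -1.37, 0.74]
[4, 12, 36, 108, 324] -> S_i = 4*3^i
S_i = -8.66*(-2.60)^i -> [-8.66, 22.52, -58.54, 152.21, -395.74]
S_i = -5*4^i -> [-5, -20, -80, -320, -1280]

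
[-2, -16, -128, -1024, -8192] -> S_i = -2*8^i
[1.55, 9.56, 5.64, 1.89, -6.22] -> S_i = Random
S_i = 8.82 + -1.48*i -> [8.82, 7.34, 5.86, 4.38, 2.9]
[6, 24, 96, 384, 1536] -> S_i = 6*4^i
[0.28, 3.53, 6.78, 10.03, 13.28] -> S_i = 0.28 + 3.25*i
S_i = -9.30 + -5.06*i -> [-9.3, -14.36, -19.42, -24.48, -29.54]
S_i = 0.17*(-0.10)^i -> [0.17, -0.02, 0.0, -0.0, 0.0]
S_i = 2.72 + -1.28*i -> [2.72, 1.44, 0.16, -1.12, -2.4]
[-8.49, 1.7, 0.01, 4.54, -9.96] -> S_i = Random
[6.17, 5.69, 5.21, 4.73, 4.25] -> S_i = 6.17 + -0.48*i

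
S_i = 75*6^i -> [75, 450, 2700, 16200, 97200]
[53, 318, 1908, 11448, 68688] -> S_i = 53*6^i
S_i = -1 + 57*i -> [-1, 56, 113, 170, 227]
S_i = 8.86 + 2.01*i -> [8.86, 10.87, 12.88, 14.89, 16.9]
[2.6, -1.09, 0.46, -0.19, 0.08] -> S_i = 2.60*(-0.42)^i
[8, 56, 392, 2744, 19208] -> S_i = 8*7^i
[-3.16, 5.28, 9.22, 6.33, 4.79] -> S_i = Random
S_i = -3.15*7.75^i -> [-3.15, -24.41, -189.2, -1466.28, -11363.64]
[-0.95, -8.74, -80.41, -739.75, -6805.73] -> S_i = -0.95*9.20^i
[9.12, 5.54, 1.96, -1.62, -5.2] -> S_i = 9.12 + -3.58*i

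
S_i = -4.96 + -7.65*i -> [-4.96, -12.61, -20.26, -27.91, -35.56]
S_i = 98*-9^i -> [98, -882, 7938, -71442, 642978]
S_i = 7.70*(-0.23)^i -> [7.7, -1.77, 0.41, -0.09, 0.02]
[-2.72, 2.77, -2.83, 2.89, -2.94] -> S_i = -2.72*(-1.02)^i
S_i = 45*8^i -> [45, 360, 2880, 23040, 184320]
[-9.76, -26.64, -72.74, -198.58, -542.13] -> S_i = -9.76*2.73^i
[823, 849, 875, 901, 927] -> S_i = 823 + 26*i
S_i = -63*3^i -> [-63, -189, -567, -1701, -5103]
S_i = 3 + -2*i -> [3, 1, -1, -3, -5]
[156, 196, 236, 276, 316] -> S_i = 156 + 40*i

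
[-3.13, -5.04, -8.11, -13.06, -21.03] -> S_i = -3.13*1.61^i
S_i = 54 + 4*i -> [54, 58, 62, 66, 70]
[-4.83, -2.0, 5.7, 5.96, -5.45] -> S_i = Random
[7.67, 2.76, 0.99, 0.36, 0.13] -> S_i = 7.67*0.36^i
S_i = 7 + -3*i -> [7, 4, 1, -2, -5]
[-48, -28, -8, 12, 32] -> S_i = -48 + 20*i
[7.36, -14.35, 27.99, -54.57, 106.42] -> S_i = 7.36*(-1.95)^i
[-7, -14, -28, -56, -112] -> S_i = -7*2^i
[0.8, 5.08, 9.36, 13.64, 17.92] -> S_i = 0.80 + 4.28*i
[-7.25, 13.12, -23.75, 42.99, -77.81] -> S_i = -7.25*(-1.81)^i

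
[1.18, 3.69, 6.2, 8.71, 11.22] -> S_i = 1.18 + 2.51*i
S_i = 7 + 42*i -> [7, 49, 91, 133, 175]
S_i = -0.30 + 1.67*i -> [-0.3, 1.37, 3.04, 4.71, 6.38]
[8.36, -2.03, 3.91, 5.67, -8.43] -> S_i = Random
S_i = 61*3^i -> [61, 183, 549, 1647, 4941]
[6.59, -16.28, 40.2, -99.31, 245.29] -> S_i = 6.59*(-2.47)^i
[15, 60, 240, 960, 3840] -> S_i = 15*4^i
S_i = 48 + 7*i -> [48, 55, 62, 69, 76]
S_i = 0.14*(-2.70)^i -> [0.14, -0.38, 1.02, -2.76, 7.44]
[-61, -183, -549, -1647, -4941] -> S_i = -61*3^i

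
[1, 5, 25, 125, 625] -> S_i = 1*5^i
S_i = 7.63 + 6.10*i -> [7.63, 13.73, 19.83, 25.93, 32.03]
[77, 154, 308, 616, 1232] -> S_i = 77*2^i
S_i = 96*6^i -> [96, 576, 3456, 20736, 124416]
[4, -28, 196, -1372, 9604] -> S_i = 4*-7^i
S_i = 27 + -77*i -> [27, -50, -127, -204, -281]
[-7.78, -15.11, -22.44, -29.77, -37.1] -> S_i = -7.78 + -7.33*i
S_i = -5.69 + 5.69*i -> [-5.69, 0.0, 5.69, 11.38, 17.07]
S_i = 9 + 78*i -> [9, 87, 165, 243, 321]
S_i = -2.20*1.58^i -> [-2.2, -3.48, -5.49, -8.68, -13.71]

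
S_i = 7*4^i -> [7, 28, 112, 448, 1792]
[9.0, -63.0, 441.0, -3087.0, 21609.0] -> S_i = 9.00*(-7.00)^i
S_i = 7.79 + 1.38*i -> [7.79, 9.17, 10.55, 11.93, 13.31]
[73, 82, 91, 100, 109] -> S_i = 73 + 9*i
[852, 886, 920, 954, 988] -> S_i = 852 + 34*i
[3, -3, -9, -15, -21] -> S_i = 3 + -6*i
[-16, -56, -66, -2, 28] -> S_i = Random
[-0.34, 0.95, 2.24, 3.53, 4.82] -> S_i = -0.34 + 1.29*i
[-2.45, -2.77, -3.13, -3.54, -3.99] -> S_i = -2.45*1.13^i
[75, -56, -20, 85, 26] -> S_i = Random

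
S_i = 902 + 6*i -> [902, 908, 914, 920, 926]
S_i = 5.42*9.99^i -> [5.42, 54.15, 540.92, 5403.76, 53983.52]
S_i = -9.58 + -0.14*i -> [-9.58, -9.72, -9.86, -10.0, -10.14]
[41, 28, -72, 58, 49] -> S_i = Random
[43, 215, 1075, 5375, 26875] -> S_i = 43*5^i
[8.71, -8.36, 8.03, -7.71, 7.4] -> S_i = 8.71*(-0.96)^i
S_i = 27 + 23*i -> [27, 50, 73, 96, 119]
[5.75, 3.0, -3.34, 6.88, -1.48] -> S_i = Random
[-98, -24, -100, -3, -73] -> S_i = Random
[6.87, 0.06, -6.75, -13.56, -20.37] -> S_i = 6.87 + -6.81*i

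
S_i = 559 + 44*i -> [559, 603, 647, 691, 735]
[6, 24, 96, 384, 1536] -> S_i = 6*4^i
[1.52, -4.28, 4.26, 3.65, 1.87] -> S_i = Random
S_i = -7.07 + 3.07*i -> [-7.07, -4.0, -0.93, 2.14, 5.21]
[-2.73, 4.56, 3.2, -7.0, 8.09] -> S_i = Random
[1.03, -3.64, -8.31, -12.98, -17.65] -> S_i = 1.03 + -4.67*i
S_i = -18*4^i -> [-18, -72, -288, -1152, -4608]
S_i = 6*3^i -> [6, 18, 54, 162, 486]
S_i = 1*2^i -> [1, 2, 4, 8, 16]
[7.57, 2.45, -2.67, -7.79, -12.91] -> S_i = 7.57 + -5.12*i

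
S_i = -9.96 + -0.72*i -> [-9.96, -10.68, -11.4, -12.12, -12.84]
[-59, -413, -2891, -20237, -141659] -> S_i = -59*7^i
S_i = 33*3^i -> [33, 99, 297, 891, 2673]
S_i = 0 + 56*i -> [0, 56, 112, 168, 224]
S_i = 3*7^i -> [3, 21, 147, 1029, 7203]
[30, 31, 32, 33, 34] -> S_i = 30 + 1*i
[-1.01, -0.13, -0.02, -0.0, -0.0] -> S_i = -1.01*0.13^i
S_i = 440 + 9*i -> [440, 449, 458, 467, 476]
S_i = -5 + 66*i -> [-5, 61, 127, 193, 259]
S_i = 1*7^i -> [1, 7, 49, 343, 2401]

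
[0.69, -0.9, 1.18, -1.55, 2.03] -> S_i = 0.69*(-1.31)^i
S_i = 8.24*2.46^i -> [8.24, 20.27, 49.87, 122.67, 301.76]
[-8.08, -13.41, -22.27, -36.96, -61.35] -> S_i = -8.08*1.66^i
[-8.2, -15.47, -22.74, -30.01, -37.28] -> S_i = -8.20 + -7.27*i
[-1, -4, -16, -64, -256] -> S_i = -1*4^i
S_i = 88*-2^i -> [88, -176, 352, -704, 1408]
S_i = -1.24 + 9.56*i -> [-1.24, 8.32, 17.88, 27.44, 37.0]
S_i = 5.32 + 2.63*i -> [5.32, 7.95, 10.58, 13.21, 15.84]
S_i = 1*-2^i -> [1, -2, 4, -8, 16]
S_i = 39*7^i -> [39, 273, 1911, 13377, 93639]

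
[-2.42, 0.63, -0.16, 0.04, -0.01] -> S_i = -2.42*(-0.26)^i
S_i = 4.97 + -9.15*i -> [4.97, -4.18, -13.33, -22.48, -31.63]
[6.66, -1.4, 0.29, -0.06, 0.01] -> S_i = 6.66*(-0.21)^i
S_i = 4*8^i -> [4, 32, 256, 2048, 16384]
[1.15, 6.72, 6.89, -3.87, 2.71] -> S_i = Random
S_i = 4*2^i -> [4, 8, 16, 32, 64]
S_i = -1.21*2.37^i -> [-1.21, -2.87, -6.8, -16.11, -38.17]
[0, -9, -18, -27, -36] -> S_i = 0 + -9*i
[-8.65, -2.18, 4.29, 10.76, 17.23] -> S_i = -8.65 + 6.47*i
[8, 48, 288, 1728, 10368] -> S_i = 8*6^i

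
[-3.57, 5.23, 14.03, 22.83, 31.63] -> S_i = -3.57 + 8.80*i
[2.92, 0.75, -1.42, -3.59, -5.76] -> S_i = 2.92 + -2.17*i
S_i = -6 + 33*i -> [-6, 27, 60, 93, 126]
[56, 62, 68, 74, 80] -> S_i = 56 + 6*i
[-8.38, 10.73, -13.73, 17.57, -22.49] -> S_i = -8.38*(-1.28)^i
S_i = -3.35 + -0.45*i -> [-3.35, -3.8, -4.25, -4.7, -5.15]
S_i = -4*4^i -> [-4, -16, -64, -256, -1024]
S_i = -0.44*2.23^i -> [-0.44, -0.98, -2.19, -4.88, -10.88]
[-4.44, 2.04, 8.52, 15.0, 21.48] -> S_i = -4.44 + 6.48*i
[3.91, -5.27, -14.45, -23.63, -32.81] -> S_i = 3.91 + -9.18*i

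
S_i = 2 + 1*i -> [2, 3, 4, 5, 6]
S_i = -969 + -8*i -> [-969, -977, -985, -993, -1001]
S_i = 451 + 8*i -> [451, 459, 467, 475, 483]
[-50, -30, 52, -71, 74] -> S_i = Random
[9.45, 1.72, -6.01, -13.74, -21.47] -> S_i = 9.45 + -7.73*i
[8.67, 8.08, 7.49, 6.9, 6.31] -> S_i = 8.67 + -0.59*i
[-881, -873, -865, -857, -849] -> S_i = -881 + 8*i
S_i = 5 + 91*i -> [5, 96, 187, 278, 369]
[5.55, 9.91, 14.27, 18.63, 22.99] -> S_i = 5.55 + 4.36*i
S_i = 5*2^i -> [5, 10, 20, 40, 80]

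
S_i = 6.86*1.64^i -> [6.86, 11.25, 18.45, 30.26, 49.62]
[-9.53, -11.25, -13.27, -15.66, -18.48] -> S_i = -9.53*1.18^i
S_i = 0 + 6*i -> [0, 6, 12, 18, 24]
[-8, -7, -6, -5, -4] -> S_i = -8 + 1*i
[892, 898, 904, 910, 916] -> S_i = 892 + 6*i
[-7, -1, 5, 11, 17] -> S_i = -7 + 6*i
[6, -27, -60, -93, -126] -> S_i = 6 + -33*i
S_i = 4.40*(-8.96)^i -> [4.4, -39.42, 353.24, -3165.02, 28358.6]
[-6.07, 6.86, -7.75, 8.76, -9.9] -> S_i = -6.07*(-1.13)^i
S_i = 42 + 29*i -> [42, 71, 100, 129, 158]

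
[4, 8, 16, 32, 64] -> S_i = 4*2^i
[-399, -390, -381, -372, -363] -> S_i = -399 + 9*i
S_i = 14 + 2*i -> [14, 16, 18, 20, 22]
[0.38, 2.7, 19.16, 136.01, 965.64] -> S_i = 0.38*7.10^i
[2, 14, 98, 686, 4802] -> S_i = 2*7^i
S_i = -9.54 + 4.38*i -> [-9.54, -5.16, -0.78, 3.6, 7.98]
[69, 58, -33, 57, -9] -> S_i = Random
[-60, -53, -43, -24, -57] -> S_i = Random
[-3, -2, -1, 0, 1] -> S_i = -3 + 1*i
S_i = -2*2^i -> [-2, -4, -8, -16, -32]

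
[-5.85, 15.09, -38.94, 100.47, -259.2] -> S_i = -5.85*(-2.58)^i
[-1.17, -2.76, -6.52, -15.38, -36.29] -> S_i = -1.17*2.36^i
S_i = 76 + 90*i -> [76, 166, 256, 346, 436]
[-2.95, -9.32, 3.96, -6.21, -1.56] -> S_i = Random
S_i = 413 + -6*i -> [413, 407, 401, 395, 389]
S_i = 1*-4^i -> [1, -4, 16, -64, 256]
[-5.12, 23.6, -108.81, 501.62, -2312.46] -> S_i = -5.12*(-4.61)^i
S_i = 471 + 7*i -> [471, 478, 485, 492, 499]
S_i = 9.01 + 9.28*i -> [9.01, 18.29, 27.57, 36.85, 46.13]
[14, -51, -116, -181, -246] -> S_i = 14 + -65*i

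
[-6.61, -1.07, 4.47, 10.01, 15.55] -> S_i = -6.61 + 5.54*i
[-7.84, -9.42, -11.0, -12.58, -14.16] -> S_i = -7.84 + -1.58*i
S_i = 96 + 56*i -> [96, 152, 208, 264, 320]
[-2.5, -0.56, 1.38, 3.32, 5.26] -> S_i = -2.50 + 1.94*i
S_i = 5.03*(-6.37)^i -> [5.03, -32.04, 204.1, -1300.13, 8281.82]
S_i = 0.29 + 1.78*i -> [0.29, 2.07, 3.85, 5.63, 7.41]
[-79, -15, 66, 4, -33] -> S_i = Random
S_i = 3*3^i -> [3, 9, 27, 81, 243]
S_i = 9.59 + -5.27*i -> [9.59, 4.32, -0.95, -6.22, -11.49]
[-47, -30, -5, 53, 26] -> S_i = Random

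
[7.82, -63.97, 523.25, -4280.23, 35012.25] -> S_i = 7.82*(-8.18)^i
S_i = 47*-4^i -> [47, -188, 752, -3008, 12032]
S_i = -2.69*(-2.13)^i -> [-2.69, 5.73, -12.2, 26.0, -55.37]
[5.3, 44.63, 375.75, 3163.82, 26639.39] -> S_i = 5.30*8.42^i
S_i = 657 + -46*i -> [657, 611, 565, 519, 473]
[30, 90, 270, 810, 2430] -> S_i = 30*3^i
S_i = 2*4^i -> [2, 8, 32, 128, 512]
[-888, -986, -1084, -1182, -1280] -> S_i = -888 + -98*i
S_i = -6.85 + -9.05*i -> [-6.85, -15.9, -24.95, -34.0, -43.05]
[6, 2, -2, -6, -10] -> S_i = 6 + -4*i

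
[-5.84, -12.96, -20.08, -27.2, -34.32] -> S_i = -5.84 + -7.12*i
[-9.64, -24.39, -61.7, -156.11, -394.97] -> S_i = -9.64*2.53^i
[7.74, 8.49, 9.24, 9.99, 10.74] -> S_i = 7.74 + 0.75*i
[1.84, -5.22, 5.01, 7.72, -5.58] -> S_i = Random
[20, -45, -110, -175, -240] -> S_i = 20 + -65*i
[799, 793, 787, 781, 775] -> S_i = 799 + -6*i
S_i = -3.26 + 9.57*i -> [-3.26, 6.31, 15.88, 25.45, 35.02]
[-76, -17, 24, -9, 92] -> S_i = Random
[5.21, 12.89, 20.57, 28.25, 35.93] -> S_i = 5.21 + 7.68*i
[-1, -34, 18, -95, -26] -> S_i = Random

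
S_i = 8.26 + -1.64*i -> [8.26, 6.62, 4.98, 3.34, 1.7]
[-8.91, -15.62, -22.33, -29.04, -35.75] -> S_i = -8.91 + -6.71*i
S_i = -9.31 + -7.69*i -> [-9.31, -17.0, -24.69, -32.38, -40.07]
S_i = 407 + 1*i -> [407, 408, 409, 410, 411]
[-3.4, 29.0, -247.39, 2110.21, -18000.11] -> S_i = -3.40*(-8.53)^i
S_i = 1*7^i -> [1, 7, 49, 343, 2401]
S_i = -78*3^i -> [-78, -234, -702, -2106, -6318]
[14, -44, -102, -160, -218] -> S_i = 14 + -58*i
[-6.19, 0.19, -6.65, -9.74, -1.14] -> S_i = Random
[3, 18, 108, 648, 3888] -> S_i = 3*6^i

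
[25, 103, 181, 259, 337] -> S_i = 25 + 78*i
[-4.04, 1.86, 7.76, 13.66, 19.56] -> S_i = -4.04 + 5.90*i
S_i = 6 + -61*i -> [6, -55, -116, -177, -238]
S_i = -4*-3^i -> [-4, 12, -36, 108, -324]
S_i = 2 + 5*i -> [2, 7, 12, 17, 22]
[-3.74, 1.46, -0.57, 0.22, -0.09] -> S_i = -3.74*(-0.39)^i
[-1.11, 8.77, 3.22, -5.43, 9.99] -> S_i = Random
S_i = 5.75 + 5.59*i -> [5.75, 11.34, 16.93, 22.52, 28.11]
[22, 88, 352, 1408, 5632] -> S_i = 22*4^i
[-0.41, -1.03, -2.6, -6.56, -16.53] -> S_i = -0.41*2.52^i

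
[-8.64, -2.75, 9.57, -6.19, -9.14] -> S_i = Random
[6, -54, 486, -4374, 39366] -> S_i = 6*-9^i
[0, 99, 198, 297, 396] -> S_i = 0 + 99*i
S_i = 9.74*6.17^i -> [9.74, 60.1, 370.79, 2287.78, 14115.61]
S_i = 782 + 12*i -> [782, 794, 806, 818, 830]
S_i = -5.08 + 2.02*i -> [-5.08, -3.06, -1.04, 0.98, 3.0]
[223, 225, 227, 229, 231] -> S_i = 223 + 2*i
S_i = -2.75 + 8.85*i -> [-2.75, 6.1, 14.95, 23.8, 32.65]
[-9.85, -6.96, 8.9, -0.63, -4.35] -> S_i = Random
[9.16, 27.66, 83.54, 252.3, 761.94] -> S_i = 9.16*3.02^i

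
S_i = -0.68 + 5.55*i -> [-0.68, 4.87, 10.42, 15.97, 21.52]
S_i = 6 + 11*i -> [6, 17, 28, 39, 50]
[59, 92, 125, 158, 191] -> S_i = 59 + 33*i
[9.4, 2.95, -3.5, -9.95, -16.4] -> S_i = 9.40 + -6.45*i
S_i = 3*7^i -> [3, 21, 147, 1029, 7203]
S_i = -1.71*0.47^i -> [-1.71, -0.8, -0.38, -0.18, -0.08]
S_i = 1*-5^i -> [1, -5, 25, -125, 625]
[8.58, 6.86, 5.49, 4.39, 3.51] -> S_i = 8.58*0.80^i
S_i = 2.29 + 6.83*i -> [2.29, 9.12, 15.95, 22.78, 29.61]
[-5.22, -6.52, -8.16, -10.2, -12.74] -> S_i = -5.22*1.25^i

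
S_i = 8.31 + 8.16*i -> [8.31, 16.47, 24.63, 32.79, 40.95]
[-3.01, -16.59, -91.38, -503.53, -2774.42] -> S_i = -3.01*5.51^i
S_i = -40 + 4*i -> [-40, -36, -32, -28, -24]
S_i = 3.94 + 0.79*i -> [3.94, 4.73, 5.52, 6.31, 7.1]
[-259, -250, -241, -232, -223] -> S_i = -259 + 9*i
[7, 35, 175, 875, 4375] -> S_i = 7*5^i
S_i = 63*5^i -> [63, 315, 1575, 7875, 39375]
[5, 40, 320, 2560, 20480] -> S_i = 5*8^i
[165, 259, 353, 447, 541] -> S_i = 165 + 94*i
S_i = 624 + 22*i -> [624, 646, 668, 690, 712]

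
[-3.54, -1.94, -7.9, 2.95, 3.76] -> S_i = Random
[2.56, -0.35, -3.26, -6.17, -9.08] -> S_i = 2.56 + -2.91*i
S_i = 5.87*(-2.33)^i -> [5.87, -13.68, 31.87, -74.25, 173.01]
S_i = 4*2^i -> [4, 8, 16, 32, 64]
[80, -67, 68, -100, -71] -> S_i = Random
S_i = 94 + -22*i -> [94, 72, 50, 28, 6]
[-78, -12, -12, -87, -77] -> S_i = Random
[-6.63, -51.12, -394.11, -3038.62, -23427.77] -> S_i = -6.63*7.71^i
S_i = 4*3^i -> [4, 12, 36, 108, 324]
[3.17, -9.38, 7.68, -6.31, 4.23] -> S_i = Random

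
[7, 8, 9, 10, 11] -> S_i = 7 + 1*i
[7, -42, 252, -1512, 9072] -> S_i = 7*-6^i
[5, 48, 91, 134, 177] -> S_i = 5 + 43*i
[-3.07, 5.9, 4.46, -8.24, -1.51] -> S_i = Random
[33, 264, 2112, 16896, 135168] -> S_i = 33*8^i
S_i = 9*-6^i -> [9, -54, 324, -1944, 11664]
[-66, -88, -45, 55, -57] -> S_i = Random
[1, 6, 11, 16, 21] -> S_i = 1 + 5*i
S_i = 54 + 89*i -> [54, 143, 232, 321, 410]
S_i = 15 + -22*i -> [15, -7, -29, -51, -73]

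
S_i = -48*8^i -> [-48, -384, -3072, -24576, -196608]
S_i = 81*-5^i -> [81, -405, 2025, -10125, 50625]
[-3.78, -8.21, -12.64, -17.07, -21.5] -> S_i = -3.78 + -4.43*i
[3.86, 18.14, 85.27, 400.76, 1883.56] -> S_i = 3.86*4.70^i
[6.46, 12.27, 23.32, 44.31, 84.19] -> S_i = 6.46*1.90^i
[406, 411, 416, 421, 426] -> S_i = 406 + 5*i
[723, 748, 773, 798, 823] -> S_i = 723 + 25*i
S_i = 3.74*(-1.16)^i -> [3.74, -4.34, 5.03, -5.84, 6.77]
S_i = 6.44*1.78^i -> [6.44, 11.46, 20.4, 36.32, 64.65]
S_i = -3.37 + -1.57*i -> [-3.37, -4.94, -6.51, -8.08, -9.65]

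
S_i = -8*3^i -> [-8, -24, -72, -216, -648]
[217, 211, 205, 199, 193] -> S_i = 217 + -6*i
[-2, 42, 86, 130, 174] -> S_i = -2 + 44*i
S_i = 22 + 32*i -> [22, 54, 86, 118, 150]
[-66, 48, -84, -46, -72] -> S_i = Random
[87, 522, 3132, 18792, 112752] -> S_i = 87*6^i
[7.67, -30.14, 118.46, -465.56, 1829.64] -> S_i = 7.67*(-3.93)^i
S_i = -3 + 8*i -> [-3, 5, 13, 21, 29]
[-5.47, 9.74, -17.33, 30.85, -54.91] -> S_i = -5.47*(-1.78)^i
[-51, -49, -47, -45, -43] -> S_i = -51 + 2*i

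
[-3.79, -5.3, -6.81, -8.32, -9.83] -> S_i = -3.79 + -1.51*i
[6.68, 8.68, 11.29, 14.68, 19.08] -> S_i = 6.68*1.30^i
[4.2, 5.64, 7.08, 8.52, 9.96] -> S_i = 4.20 + 1.44*i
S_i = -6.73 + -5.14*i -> [-6.73, -11.87, -17.01, -22.15, -27.29]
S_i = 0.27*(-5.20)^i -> [0.27, -1.4, 7.3, -37.96, 197.41]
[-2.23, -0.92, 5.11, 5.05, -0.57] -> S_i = Random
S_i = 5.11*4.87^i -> [5.11, 24.89, 121.19, 590.21, 2874.33]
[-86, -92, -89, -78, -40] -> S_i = Random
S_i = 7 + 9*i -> [7, 16, 25, 34, 43]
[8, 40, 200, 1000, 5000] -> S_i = 8*5^i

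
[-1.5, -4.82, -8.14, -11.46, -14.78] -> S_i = -1.50 + -3.32*i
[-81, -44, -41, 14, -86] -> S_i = Random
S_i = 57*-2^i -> [57, -114, 228, -456, 912]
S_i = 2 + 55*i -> [2, 57, 112, 167, 222]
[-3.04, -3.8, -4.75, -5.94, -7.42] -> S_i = -3.04*1.25^i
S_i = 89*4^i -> [89, 356, 1424, 5696, 22784]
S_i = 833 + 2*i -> [833, 835, 837, 839, 841]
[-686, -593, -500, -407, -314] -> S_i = -686 + 93*i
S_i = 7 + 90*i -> [7, 97, 187, 277, 367]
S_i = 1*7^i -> [1, 7, 49, 343, 2401]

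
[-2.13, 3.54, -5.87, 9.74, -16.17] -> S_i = -2.13*(-1.66)^i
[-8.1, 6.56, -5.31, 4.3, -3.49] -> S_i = -8.10*(-0.81)^i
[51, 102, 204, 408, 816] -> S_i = 51*2^i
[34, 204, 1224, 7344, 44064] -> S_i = 34*6^i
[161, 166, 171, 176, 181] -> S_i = 161 + 5*i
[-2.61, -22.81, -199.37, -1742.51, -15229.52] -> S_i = -2.61*8.74^i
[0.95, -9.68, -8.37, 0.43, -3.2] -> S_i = Random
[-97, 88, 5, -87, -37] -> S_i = Random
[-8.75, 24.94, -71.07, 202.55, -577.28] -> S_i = -8.75*(-2.85)^i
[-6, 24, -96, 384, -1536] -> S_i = -6*-4^i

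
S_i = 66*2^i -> [66, 132, 264, 528, 1056]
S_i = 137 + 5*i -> [137, 142, 147, 152, 157]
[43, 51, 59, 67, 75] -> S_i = 43 + 8*i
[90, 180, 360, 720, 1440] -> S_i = 90*2^i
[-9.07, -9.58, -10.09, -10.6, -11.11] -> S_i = -9.07 + -0.51*i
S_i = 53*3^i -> [53, 159, 477, 1431, 4293]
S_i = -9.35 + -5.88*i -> [-9.35, -15.23, -21.11, -26.99, -32.87]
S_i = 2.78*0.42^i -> [2.78, 1.17, 0.49, 0.21, 0.09]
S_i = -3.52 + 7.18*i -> [-3.52, 3.66, 10.84, 18.02, 25.2]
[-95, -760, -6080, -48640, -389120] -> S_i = -95*8^i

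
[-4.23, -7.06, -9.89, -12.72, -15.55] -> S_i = -4.23 + -2.83*i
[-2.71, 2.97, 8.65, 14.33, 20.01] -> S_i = -2.71 + 5.68*i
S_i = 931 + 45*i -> [931, 976, 1021, 1066, 1111]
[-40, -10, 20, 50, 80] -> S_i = -40 + 30*i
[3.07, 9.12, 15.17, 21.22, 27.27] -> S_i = 3.07 + 6.05*i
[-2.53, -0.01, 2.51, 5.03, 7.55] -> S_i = -2.53 + 2.52*i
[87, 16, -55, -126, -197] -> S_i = 87 + -71*i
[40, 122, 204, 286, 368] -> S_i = 40 + 82*i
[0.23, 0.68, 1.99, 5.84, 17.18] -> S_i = 0.23*2.94^i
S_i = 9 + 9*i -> [9, 18, 27, 36, 45]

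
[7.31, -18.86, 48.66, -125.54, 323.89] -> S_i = 7.31*(-2.58)^i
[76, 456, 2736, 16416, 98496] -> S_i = 76*6^i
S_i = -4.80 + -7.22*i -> [-4.8, -12.02, -19.24, -26.46, -33.68]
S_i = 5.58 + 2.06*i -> [5.58, 7.64, 9.7, 11.76, 13.82]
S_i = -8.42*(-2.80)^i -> [-8.42, 23.58, -66.01, 184.84, -517.54]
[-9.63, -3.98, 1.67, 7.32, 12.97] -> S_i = -9.63 + 5.65*i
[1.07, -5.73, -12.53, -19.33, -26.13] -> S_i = 1.07 + -6.80*i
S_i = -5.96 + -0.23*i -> [-5.96, -6.19, -6.42, -6.65, -6.88]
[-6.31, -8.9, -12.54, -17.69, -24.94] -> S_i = -6.31*1.41^i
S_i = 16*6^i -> [16, 96, 576, 3456, 20736]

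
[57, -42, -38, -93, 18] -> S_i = Random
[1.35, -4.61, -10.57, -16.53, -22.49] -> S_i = 1.35 + -5.96*i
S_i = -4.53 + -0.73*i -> [-4.53, -5.26, -5.99, -6.72, -7.45]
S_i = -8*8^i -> [-8, -64, -512, -4096, -32768]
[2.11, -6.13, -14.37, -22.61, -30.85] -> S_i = 2.11 + -8.24*i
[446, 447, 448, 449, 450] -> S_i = 446 + 1*i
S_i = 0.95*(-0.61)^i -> [0.95, -0.58, 0.35, -0.22, 0.13]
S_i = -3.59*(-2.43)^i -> [-3.59, 8.72, -21.2, 51.51, -125.18]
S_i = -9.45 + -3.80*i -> [-9.45, -13.25, -17.05, -20.85, -24.65]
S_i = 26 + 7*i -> [26, 33, 40, 47, 54]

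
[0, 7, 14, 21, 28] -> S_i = 0 + 7*i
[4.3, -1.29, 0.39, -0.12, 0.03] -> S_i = 4.30*(-0.30)^i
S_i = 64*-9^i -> [64, -576, 5184, -46656, 419904]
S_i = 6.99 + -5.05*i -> [6.99, 1.94, -3.11, -8.16, -13.21]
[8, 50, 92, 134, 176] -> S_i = 8 + 42*i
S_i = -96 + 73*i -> [-96, -23, 50, 123, 196]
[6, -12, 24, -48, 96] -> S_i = 6*-2^i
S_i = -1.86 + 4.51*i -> [-1.86, 2.65, 7.16, 11.67, 16.18]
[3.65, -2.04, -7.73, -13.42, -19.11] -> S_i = 3.65 + -5.69*i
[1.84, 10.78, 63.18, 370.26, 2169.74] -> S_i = 1.84*5.86^i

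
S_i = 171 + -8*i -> [171, 163, 155, 147, 139]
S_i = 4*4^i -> [4, 16, 64, 256, 1024]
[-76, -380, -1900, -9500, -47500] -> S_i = -76*5^i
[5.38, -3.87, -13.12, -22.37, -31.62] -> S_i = 5.38 + -9.25*i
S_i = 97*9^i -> [97, 873, 7857, 70713, 636417]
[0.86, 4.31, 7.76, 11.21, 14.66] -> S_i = 0.86 + 3.45*i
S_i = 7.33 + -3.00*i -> [7.33, 4.33, 1.33, -1.67, -4.67]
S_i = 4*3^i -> [4, 12, 36, 108, 324]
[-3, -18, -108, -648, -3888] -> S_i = -3*6^i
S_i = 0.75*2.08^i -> [0.75, 1.56, 3.24, 6.75, 14.04]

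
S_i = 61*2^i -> [61, 122, 244, 488, 976]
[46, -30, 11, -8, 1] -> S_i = Random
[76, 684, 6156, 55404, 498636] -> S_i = 76*9^i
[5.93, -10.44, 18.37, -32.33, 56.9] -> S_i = 5.93*(-1.76)^i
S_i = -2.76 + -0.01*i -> [-2.76, -2.77, -2.78, -2.79, -2.8]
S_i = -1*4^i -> [-1, -4, -16, -64, -256]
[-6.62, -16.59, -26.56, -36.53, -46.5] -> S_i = -6.62 + -9.97*i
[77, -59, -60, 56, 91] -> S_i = Random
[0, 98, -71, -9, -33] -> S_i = Random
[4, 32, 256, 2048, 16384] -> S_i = 4*8^i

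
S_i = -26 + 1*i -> [-26, -25, -24, -23, -22]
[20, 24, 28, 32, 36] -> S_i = 20 + 4*i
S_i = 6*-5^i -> [6, -30, 150, -750, 3750]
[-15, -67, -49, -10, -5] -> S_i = Random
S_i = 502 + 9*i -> [502, 511, 520, 529, 538]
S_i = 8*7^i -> [8, 56, 392, 2744, 19208]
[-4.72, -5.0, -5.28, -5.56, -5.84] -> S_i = -4.72 + -0.28*i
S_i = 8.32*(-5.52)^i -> [8.32, -45.93, 253.51, -1399.4, 7724.66]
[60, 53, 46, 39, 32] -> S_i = 60 + -7*i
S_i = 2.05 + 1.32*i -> [2.05, 3.37, 4.69, 6.01, 7.33]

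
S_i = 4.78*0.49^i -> [4.78, 2.34, 1.15, 0.56, 0.28]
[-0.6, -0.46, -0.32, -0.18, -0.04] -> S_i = -0.60 + 0.14*i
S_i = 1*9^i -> [1, 9, 81, 729, 6561]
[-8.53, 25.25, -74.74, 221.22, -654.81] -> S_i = -8.53*(-2.96)^i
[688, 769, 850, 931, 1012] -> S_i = 688 + 81*i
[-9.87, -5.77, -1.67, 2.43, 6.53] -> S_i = -9.87 + 4.10*i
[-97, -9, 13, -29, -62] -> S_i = Random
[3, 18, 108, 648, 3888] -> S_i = 3*6^i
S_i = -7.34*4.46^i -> [-7.34, -32.74, -146.0, -651.18, -2904.26]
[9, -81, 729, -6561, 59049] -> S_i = 9*-9^i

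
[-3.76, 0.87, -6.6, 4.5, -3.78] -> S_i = Random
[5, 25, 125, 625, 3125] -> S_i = 5*5^i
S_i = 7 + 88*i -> [7, 95, 183, 271, 359]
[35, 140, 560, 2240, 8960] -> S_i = 35*4^i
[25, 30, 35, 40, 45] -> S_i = 25 + 5*i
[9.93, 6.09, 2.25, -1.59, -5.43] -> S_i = 9.93 + -3.84*i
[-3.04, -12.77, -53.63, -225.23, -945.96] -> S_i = -3.04*4.20^i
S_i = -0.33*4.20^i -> [-0.33, -1.39, -5.82, -24.45, -102.69]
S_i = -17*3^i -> [-17, -51, -153, -459, -1377]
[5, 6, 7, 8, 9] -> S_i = 5 + 1*i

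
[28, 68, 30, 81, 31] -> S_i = Random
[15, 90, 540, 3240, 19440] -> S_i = 15*6^i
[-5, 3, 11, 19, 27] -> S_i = -5 + 8*i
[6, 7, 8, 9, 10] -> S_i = 6 + 1*i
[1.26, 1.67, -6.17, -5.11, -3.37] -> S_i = Random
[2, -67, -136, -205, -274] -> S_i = 2 + -69*i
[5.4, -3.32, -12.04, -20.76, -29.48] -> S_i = 5.40 + -8.72*i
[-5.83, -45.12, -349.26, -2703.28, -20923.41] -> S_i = -5.83*7.74^i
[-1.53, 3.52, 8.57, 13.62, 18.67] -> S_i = -1.53 + 5.05*i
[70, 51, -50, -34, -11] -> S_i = Random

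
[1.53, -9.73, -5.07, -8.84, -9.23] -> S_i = Random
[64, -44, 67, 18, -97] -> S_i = Random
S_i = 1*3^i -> [1, 3, 9, 27, 81]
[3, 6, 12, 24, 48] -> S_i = 3*2^i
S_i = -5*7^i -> [-5, -35, -245, -1715, -12005]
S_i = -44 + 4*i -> [-44, -40, -36, -32, -28]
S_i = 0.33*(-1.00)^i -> [0.33, -0.33, 0.33, -0.33, 0.33]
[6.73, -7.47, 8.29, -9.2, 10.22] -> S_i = 6.73*(-1.11)^i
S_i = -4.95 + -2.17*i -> [-4.95, -7.12, -9.29, -11.46, -13.63]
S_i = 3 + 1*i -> [3, 4, 5, 6, 7]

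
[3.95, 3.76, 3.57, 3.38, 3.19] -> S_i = 3.95 + -0.19*i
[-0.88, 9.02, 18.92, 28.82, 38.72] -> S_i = -0.88 + 9.90*i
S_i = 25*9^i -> [25, 225, 2025, 18225, 164025]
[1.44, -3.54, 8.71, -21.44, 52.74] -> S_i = 1.44*(-2.46)^i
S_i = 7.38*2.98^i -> [7.38, 21.99, 65.54, 195.3, 582.0]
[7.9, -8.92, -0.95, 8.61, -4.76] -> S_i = Random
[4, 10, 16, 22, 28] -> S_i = 4 + 6*i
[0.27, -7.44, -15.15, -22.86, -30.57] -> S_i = 0.27 + -7.71*i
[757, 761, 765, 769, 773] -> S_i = 757 + 4*i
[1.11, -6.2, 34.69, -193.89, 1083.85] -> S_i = 1.11*(-5.59)^i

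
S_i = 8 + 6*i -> [8, 14, 20, 26, 32]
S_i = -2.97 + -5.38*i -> [-2.97, -8.35, -13.73, -19.11, -24.49]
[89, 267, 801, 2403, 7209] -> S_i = 89*3^i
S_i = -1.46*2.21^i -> [-1.46, -3.23, -7.13, -15.76, -34.83]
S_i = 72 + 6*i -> [72, 78, 84, 90, 96]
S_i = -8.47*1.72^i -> [-8.47, -14.57, -25.06, -43.1, -74.13]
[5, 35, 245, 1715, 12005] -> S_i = 5*7^i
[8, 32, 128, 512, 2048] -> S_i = 8*4^i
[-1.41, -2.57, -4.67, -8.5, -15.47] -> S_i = -1.41*1.82^i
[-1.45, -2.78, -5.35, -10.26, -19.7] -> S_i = -1.45*1.92^i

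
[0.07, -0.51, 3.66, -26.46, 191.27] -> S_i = 0.07*(-7.23)^i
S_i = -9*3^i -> [-9, -27, -81, -243, -729]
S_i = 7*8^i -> [7, 56, 448, 3584, 28672]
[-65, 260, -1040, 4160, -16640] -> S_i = -65*-4^i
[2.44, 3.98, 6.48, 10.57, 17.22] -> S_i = 2.44*1.63^i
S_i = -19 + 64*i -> [-19, 45, 109, 173, 237]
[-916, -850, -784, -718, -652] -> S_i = -916 + 66*i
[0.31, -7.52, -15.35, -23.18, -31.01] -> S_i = 0.31 + -7.83*i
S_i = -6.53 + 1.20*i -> [-6.53, -5.33, -4.13, -2.93, -1.73]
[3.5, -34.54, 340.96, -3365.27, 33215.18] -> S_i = 3.50*(-9.87)^i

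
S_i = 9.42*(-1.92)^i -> [9.42, -18.09, 34.73, -66.67, 128.01]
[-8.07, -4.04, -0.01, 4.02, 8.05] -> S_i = -8.07 + 4.03*i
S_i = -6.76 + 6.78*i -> [-6.76, 0.02, 6.8, 13.58, 20.36]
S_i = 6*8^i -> [6, 48, 384, 3072, 24576]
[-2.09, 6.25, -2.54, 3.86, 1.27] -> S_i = Random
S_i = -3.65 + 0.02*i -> [-3.65, -3.63, -3.61, -3.59, -3.57]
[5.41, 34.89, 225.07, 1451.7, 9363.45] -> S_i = 5.41*6.45^i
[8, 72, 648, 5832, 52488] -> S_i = 8*9^i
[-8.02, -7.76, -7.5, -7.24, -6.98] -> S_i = -8.02 + 0.26*i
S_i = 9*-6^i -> [9, -54, 324, -1944, 11664]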